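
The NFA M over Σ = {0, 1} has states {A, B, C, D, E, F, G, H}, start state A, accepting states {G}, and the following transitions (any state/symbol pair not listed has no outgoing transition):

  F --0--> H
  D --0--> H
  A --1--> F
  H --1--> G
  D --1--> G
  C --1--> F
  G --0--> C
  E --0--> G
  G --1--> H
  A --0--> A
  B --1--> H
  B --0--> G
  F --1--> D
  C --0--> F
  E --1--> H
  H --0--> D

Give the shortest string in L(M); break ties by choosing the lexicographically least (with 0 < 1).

101

A breadth-first search from A reaches an accepting state first via the path A → F → H → G on input 101.
No string of length < 3 is accepted (BFS exhausts all shorter strings without reaching an accepting state), and 101 is the lexicographically least accepting string of length 3.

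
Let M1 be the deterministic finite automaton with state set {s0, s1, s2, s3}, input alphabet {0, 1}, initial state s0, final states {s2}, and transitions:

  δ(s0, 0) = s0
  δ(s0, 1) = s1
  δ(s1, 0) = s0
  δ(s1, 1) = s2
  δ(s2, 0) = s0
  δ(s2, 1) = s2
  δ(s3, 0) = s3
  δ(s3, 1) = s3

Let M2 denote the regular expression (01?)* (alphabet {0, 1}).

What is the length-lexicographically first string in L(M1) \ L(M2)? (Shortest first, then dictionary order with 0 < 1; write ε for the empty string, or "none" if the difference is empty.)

The string 11 is accepted by M1 but not by M2.
No shorter string lies in the difference, and 11 is the lexicographically first length-2 string in L(M1) \ L(M2).

11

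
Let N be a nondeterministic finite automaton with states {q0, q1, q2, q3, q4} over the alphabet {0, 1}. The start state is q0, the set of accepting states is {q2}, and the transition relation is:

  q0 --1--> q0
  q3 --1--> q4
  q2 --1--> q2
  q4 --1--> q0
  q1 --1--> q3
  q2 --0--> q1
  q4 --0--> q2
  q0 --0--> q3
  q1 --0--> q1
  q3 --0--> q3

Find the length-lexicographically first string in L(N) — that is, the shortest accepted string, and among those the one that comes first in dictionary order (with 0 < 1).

A breadth-first search from q0 reaches an accepting state first via the path q0 → q3 → q4 → q2 on input 010.
No string of length < 3 is accepted (BFS exhausts all shorter strings without reaching an accepting state), and 010 is the lexicographically least accepting string of length 3.

010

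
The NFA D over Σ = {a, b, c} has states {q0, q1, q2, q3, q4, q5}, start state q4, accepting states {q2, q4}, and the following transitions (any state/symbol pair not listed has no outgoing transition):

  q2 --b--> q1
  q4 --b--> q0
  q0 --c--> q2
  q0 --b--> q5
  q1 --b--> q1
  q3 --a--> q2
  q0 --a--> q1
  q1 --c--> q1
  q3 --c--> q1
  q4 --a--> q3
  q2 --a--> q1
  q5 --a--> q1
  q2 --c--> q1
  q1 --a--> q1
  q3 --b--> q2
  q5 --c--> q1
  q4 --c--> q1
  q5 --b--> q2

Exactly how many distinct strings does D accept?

The useful subgraph on states {q0, q2, q3, q4, q5} is acyclic, so L(D) is finite; the longest accepting path visits 4 useful states, giving maximum string length 3.
Counting accepting paths from q4 by length: 1 of length 0, 3 of length 2, 1 of length 3. Total 5.

5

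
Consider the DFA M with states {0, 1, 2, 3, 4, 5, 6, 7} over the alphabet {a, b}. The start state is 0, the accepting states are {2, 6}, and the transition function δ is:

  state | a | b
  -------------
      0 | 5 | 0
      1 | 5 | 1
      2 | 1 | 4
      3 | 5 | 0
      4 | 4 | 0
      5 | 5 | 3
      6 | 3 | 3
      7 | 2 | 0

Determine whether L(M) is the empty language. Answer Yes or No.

The states reachable from the start state are {0, 3, 5}.
None of the accepting states {2, 6} is reachable, so no string is accepted and L(M) = ∅.

Yes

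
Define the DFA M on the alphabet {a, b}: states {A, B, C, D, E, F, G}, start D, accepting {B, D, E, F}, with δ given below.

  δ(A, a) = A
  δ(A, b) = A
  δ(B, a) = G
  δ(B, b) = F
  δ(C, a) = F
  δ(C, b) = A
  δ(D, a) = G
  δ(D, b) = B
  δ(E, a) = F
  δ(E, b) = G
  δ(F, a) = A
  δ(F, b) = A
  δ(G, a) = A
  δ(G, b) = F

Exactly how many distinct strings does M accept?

The useful subgraph on states {B, D, F, G} is acyclic, so L(M) is finite; the longest accepting path visits 4 useful states, giving maximum string length 3.
Counting accepting paths from D by length: 1 of length 0, 1 of length 1, 2 of length 2, 1 of length 3. Total 5.

5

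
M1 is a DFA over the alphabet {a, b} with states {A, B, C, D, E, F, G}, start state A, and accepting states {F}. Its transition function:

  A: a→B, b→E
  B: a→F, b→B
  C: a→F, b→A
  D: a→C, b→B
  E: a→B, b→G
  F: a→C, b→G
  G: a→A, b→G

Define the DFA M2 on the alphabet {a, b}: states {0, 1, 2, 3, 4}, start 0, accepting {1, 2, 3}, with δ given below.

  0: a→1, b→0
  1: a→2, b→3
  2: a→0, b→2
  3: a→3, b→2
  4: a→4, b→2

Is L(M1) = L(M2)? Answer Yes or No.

No

The string abba is accepted by M1 but rejected by M2.
So L(M1) ≠ L(M2).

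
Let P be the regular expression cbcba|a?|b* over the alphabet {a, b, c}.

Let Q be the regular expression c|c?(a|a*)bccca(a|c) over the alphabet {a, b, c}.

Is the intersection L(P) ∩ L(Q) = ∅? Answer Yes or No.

Converting the expression P to a DFA (subset construction, then merging equivalent states) gives the minimal DFA with states {p0, p1, p2, p3, p4, p5, p6, p7}, start state p0, accepting states {p0, p1, p2} and transitions p0: a→p1, b→p2, c→p3; p1: a→p4, b→p4, c→p4; p2: a→p4, b→p2, c→p4; p3: a→p4, b→p5, c→p4; p4: a→p4, b→p4, c→p4; p5: a→p4, b→p4, c→p6; p6: a→p4, b→p7, c→p4; p7: a→p1, b→p4, c→p4.
Converting the expression Q to a DFA (subset construction, then merging equivalent states) gives the minimal DFA with states {q0, q1, q2, q3, q4, q5, q6, q7, q8, q9}, start state q0, accepting states {q3, q9} and transitions q0: a→q1, b→q2, c→q3; q1: a→q1, b→q2, c→q4; q2: a→q4, b→q4, c→q5; q3: a→q1, b→q2, c→q4; q4: a→q4, b→q4, c→q4; q5: a→q4, b→q4, c→q6; q6: a→q4, b→q4, c→q7; q7: a→q8, b→q4, c→q4; q8: a→q9, b→q4, c→q9; q9: a→q4, b→q4, c→q4.
Exploring the product automaton P × Q from the start pair (p0, q0), following both machines on each input symbol, reaches 17 state pairs: (p0, q0), (p1, q1), (p2, q2), (p3, q3), (p4, q1), (p4, q2), (p4, q4), (p2, q4), (p4, q5), (p5, q2), (p4, q6), (p6, q5), (p4, q7), (p7, q4), (p4, q8), (p1, q4), (p4, q9).
P accepts in {p0, p1, p2} and Q accepts in {q3, q9}; no reachable pair has both components accepting, so no string drives both machines to acceptance simultaneously and L(P) ∩ L(Q) = ∅.
So no string is accepted by both, and the intersection is empty.

Yes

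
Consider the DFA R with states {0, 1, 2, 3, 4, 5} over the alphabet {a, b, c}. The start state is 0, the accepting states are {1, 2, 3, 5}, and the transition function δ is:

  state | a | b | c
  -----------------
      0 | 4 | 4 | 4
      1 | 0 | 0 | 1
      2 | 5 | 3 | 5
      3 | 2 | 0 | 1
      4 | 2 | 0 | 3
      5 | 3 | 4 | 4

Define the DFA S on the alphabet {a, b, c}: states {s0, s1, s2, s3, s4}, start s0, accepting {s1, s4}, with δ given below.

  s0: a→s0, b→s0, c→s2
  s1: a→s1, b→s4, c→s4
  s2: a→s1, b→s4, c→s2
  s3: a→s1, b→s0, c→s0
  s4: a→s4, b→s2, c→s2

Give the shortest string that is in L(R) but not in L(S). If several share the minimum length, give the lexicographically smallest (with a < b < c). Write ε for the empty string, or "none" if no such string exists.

The string aa is accepted by R but not by S.
No shorter string lies in the difference, and aa is the lexicographically first length-2 string in L(R) \ L(S).

aa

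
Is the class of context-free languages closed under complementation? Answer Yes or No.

CFLs are closed under union, so if they were also closed under complement they would be closed under intersection by De Morgan (L₁ ∩ L₂ is the complement of the union of the complements). But {aⁿbⁿcᵐ} ∩ {aᵐbⁿcⁿ} = {aⁿbⁿcⁿ} is not context-free although both operands are.

No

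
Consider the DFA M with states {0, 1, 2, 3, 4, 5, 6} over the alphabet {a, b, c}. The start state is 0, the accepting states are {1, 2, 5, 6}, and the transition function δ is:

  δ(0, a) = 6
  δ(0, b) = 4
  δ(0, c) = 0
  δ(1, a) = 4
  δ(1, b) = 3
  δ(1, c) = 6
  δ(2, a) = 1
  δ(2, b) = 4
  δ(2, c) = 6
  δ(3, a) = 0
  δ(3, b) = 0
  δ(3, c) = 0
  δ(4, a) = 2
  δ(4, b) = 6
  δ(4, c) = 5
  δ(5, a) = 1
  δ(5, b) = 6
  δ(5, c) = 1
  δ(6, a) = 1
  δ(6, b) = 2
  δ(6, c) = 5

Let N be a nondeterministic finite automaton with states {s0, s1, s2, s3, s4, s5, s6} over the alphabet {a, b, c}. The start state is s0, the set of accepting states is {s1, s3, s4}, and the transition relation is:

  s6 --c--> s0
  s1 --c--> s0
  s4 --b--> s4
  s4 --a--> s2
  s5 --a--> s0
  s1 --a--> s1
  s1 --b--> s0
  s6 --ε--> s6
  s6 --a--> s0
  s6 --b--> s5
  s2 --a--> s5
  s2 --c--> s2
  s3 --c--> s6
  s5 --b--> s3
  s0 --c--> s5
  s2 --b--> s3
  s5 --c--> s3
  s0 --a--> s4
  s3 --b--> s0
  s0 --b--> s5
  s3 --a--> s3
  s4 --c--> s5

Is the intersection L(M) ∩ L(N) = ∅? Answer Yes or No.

The string a is accepted by both M and N.
Hence L(M) ∩ L(N) ≠ ∅.

No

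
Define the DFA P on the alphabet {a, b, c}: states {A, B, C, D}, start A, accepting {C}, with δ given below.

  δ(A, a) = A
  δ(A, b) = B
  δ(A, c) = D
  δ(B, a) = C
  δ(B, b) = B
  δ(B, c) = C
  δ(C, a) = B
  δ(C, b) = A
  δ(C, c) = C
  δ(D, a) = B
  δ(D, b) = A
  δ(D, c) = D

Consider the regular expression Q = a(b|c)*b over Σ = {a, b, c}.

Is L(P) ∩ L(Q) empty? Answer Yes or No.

Yes

Converting the expression Q to a DFA (subset construction, then merging equivalent states) gives the minimal DFA with states {q0, q1, q2, q3}, start state q0, accepting states {q3} and transitions q0: a→q1, b→q2, c→q2; q1: a→q2, b→q3, c→q1; q2: a→q2, b→q2, c→q2; q3: a→q2, b→q3, c→q1.
Exploring the product automaton P × Q from the start pair (A, q0), following both machines on each input symbol, reaches 10 state pairs: (A, q0), (A, q1), (B, q2), (D, q2), (A, q2), (B, q3), (D, q1), (C, q2), (C, q1), (A, q3).
P accepts in {C} and Q accepts in {q3}; no reachable pair has both components accepting, so no string drives both machines to acceptance simultaneously and L(P) ∩ L(Q) = ∅.
So no string is accepted by both, and the intersection is empty.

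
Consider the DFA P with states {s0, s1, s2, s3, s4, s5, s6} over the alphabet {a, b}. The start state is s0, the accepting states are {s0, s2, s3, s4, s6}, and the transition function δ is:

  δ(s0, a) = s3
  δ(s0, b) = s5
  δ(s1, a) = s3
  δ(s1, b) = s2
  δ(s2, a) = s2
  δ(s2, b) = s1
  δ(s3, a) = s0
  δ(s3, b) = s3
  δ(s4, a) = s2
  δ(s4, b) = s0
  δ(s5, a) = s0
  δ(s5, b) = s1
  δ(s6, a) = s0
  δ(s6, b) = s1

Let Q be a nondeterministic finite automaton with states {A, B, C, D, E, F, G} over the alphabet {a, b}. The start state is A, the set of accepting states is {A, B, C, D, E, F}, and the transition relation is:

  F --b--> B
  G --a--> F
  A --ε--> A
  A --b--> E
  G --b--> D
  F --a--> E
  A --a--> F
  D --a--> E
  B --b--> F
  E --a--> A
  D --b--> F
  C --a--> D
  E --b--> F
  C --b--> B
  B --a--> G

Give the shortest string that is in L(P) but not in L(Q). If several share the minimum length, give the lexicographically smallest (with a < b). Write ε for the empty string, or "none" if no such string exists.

The string aba is accepted by P but not by Q.
No shorter string lies in the difference, and aba is the lexicographically first length-3 string in L(P) \ L(Q).

aba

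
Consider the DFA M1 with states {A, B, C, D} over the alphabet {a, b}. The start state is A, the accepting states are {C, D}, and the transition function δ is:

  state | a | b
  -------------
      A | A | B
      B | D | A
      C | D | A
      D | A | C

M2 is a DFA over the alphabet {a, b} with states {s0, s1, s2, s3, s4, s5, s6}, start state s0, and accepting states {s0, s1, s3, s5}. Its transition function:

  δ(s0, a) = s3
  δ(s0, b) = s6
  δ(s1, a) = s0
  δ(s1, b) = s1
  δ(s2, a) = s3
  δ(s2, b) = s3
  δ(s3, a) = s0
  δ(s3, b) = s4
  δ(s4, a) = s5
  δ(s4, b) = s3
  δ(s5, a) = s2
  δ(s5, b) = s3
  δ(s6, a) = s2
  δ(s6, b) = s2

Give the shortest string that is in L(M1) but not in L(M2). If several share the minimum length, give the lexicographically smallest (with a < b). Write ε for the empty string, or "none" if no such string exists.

The string ba is accepted by M1 but not by M2.
No shorter string lies in the difference, and ba is the lexicographically first length-2 string in L(M1) \ L(M2).

ba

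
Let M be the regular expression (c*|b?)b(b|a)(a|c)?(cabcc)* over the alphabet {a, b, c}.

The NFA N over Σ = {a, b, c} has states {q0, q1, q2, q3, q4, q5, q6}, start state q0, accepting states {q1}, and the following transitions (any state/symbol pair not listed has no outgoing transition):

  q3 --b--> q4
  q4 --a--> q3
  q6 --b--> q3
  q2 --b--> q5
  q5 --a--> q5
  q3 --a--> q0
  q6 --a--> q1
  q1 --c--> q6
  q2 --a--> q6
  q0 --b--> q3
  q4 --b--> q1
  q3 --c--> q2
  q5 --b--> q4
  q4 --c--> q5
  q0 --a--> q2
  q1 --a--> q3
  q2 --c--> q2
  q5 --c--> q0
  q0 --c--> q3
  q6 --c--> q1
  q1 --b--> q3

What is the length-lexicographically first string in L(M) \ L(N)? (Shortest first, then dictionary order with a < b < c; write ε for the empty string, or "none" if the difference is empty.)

The string ba is accepted by M but not by N.
No shorter string lies in the difference, and ba is the lexicographically first length-2 string in L(M) \ L(N).

ba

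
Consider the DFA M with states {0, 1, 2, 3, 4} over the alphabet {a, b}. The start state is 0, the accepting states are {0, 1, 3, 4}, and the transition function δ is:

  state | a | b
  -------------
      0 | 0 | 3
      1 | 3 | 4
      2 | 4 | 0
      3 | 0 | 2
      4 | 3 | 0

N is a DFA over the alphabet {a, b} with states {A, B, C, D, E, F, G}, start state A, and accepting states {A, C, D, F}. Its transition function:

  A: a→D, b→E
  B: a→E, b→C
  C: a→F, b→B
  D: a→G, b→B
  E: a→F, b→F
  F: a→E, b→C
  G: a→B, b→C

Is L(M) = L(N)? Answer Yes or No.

The string b is accepted by M but rejected by N.
So L(M) ≠ L(N).

No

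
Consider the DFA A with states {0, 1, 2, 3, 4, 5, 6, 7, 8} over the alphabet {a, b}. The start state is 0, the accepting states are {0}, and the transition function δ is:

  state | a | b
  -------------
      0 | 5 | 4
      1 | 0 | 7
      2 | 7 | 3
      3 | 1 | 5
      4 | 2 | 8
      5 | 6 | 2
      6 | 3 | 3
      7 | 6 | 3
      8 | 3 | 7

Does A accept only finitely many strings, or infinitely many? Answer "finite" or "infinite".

State 0 is reachable from the start and can reach an accepting state, and it lies on the cycle 0 → 4 → 8 → 3 → 1 → 0.
Traversing that cycle any number of times yields accepted strings of unbounded length, so the language is infinite.

infinite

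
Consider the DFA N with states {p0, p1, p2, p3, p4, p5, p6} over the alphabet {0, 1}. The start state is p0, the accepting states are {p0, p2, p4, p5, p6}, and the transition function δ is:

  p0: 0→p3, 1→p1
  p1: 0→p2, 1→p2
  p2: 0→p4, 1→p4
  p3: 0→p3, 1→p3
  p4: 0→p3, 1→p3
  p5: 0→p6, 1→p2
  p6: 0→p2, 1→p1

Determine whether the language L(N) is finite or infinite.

finite

The useful states (reachable from p0 and able to reach an accepting state) are {p0, p1, p2, p4}.
Restricted to these states the transition graph has no cycle, so every accepting path has bounded length and L is finite.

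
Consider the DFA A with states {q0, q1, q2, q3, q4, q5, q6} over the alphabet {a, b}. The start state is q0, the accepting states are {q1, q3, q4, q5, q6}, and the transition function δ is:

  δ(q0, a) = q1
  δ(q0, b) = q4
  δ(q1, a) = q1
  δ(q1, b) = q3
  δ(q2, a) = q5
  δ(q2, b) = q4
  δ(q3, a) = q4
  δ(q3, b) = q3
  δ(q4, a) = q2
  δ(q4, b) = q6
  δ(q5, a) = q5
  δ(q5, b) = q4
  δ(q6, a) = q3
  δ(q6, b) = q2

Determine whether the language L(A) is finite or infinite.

State q1 is reachable from the start and can reach an accepting state, and it lies on the cycle q1 → q1.
Traversing that cycle any number of times yields accepted strings of unbounded length, so the language is infinite.

infinite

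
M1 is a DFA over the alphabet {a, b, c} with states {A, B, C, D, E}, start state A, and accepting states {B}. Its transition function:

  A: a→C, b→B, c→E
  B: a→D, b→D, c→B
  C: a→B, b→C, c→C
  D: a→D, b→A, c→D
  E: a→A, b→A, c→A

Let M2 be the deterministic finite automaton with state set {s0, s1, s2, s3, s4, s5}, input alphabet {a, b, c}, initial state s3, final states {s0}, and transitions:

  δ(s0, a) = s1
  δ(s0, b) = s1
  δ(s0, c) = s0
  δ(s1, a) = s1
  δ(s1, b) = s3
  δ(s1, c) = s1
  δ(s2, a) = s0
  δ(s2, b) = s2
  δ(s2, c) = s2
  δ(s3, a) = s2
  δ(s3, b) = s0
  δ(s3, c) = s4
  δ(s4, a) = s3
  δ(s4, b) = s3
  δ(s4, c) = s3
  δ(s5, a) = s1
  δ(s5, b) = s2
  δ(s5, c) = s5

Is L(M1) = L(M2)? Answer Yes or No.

Exploring the product automaton M1 × M2 from the start pair (A, s3), following both machines on each input symbol, reaches 5 state pairs: (A, s3), (C, s2), (B, s0), (E, s4), (D, s1).
M1 accepts in {B} and M2 accepts in {s0}. In every reachable pair the two components are either both accepting — (B, s0) — or both non-accepting, so no string is accepted by exactly one of the machines: L(M1) \ L(M2) and L(M2) \ L(M1) are both empty.
Hence every string is accepted by M1 iff it is accepted by M2, and the two languages coincide.

Yes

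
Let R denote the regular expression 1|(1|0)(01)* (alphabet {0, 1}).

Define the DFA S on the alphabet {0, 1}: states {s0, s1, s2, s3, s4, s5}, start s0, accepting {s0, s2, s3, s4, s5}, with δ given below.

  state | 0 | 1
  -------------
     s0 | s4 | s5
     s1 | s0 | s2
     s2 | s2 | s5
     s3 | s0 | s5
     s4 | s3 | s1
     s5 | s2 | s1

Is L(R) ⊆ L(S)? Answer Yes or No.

Converting the expression R to a DFA (subset construction, then merging equivalent states) gives the minimal DFA with states {r0, r1, r2, r3}, start state r0, accepting states {r1} and transitions r0: 0→r1, 1→r1; r1: 0→r2, 1→r3; r2: 0→r3, 1→r1; r3: 0→r3, 1→r3.
Exploring the product automaton R × S from the start pair (r0, s0), following both machines on each input symbol, reaches 11 state pairs: (r0, s0), (r1, s4), (r1, s5), (r2, s3), (r3, s1), (r2, s2), (r3, s0), (r3, s2), (r3, s4), (r3, s5), (r3, s3).
R accepts in {r1} and S accepts in {s0, s2, s3, s4, s5}. The reachable pairs whose R-component is accepting are (r1, s4), (r1, s5); in each of them the S-component is accepting too, so the product for L(R) \ L(S) (R-component accepting, S-component rejecting) has no reachable accepting pair and the difference is empty.
Hence every string in L(R) is also in L(S).

Yes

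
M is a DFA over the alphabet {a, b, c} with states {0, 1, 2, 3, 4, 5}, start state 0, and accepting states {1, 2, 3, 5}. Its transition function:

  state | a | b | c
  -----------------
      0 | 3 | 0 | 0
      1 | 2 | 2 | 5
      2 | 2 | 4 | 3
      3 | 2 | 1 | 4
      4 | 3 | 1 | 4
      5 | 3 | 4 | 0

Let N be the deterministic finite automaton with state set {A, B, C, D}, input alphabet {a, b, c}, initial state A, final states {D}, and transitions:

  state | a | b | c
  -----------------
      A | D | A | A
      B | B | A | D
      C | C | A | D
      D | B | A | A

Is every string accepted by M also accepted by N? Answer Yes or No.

The string aa is in L(M) but not in L(N).
So L(M) ⊄ L(N).

No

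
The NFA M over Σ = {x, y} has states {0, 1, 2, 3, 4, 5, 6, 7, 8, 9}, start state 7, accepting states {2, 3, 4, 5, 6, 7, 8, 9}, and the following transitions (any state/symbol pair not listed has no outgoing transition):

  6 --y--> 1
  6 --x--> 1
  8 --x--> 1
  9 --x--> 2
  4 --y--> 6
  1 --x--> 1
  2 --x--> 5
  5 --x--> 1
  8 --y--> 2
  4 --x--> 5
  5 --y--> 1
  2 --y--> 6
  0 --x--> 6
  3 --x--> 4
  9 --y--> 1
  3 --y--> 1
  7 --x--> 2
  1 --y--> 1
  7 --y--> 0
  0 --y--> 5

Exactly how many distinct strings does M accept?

6

The useful subgraph on states {0, 2, 5, 6, 7} is acyclic, so L(M) is finite; the longest accepting path visits 3 useful states, giving maximum string length 2.
Counting accepting paths from 7 by length: 1 of length 0, 1 of length 1, 4 of length 2. Total 6.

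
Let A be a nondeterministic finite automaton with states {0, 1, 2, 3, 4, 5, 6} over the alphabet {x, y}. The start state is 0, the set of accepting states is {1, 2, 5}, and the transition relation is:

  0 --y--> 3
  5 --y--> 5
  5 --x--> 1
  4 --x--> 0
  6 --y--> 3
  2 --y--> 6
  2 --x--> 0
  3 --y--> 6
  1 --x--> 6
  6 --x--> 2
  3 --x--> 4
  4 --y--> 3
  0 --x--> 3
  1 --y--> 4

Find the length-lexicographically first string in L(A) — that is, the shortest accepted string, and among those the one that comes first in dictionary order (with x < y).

A breadth-first search from 0 reaches an accepting state first via the path 0 → 3 → 6 → 2 on input xyx.
No string of length < 3 is accepted (BFS exhausts all shorter strings without reaching an accepting state), and xyx is the lexicographically least accepting string of length 3.

xyx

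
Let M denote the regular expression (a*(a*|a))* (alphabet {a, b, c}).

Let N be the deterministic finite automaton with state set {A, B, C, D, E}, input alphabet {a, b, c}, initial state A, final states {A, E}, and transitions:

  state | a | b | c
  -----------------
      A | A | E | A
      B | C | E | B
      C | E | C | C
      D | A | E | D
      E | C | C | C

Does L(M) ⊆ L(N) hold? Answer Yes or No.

Converting the expression M to a DFA (subset construction, then merging equivalent states) gives the minimal DFA with states {m0, m1}, start state m0, accepting states {m0} and transitions m0: a→m0, b→m1, c→m1; m1: a→m1, b→m1, c→m1.
Exploring the product automaton M × N from the start pair (m0, A), following both machines on each input symbol, reaches 4 state pairs: (m0, A), (m1, E), (m1, A), (m1, C).
M accepts in {m0} and N accepts in {A, E}. The reachable pairs whose M-component is accepting are (m0, A); in each of them the N-component is accepting too, so the product for L(M) \ L(N) (M-component accepting, N-component rejecting) has no reachable accepting pair and the difference is empty.
Hence every string in L(M) is also in L(N).

Yes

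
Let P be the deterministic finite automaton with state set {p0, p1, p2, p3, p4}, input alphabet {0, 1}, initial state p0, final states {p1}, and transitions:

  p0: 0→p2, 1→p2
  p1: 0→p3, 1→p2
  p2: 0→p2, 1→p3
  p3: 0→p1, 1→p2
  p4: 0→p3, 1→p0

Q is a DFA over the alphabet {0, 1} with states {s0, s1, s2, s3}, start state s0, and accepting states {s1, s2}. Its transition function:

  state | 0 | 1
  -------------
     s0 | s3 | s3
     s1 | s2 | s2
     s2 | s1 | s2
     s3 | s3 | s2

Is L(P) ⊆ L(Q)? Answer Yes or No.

Yes

Exploring the product automaton P × Q from the start pair (p0, s0), following both machines on each input symbol, reaches 6 state pairs: (p0, s0), (p2, s3), (p3, s2), (p1, s1), (p2, s2), (p2, s1).
P accepts in {p1} and Q accepts in {s1, s2}. The reachable pairs whose P-component is accepting are (p1, s1); in each of them the Q-component is accepting too, so the product for L(P) \ L(Q) (P-component accepting, Q-component rejecting) has no reachable accepting pair and the difference is empty.
Hence every string in L(P) is also in L(Q).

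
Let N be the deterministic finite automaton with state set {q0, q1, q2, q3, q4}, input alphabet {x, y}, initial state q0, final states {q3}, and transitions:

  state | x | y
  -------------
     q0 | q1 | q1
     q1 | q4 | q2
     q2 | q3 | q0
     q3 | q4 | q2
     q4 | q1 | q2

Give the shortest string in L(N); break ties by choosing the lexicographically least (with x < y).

A breadth-first search from q0 reaches an accepting state first via the path q0 → q1 → q2 → q3 on input xyx.
No string of length < 3 is accepted (BFS exhausts all shorter strings without reaching an accepting state), and xyx is the lexicographically least accepting string of length 3.

xyx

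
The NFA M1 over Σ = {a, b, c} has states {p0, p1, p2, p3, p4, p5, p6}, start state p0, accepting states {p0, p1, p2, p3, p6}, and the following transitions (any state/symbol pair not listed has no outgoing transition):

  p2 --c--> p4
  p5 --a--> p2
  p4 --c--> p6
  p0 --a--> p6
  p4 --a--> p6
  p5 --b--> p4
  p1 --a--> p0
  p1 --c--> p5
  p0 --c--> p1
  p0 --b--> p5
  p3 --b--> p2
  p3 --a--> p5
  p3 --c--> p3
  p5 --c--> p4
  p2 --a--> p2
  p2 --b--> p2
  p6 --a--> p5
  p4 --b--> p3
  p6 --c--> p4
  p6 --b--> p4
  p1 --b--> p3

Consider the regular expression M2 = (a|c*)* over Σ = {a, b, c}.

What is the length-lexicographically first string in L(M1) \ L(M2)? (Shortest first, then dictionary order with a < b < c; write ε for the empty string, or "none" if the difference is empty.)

ba

The string ba is accepted by M1 but not by M2.
No shorter string lies in the difference, and ba is the lexicographically first length-2 string in L(M1) \ L(M2).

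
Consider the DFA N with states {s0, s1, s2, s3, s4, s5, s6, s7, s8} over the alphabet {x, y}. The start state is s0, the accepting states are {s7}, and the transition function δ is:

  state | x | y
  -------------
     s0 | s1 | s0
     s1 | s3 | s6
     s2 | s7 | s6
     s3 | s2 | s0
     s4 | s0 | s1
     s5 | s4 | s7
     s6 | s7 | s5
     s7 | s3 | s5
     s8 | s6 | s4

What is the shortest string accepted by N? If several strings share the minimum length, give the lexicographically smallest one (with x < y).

xyx

A breadth-first search from s0 reaches an accepting state first via the path s0 → s1 → s6 → s7 on input xyx.
No string of length < 3 is accepted (BFS exhausts all shorter strings without reaching an accepting state), and xyx is the lexicographically least accepting string of length 3.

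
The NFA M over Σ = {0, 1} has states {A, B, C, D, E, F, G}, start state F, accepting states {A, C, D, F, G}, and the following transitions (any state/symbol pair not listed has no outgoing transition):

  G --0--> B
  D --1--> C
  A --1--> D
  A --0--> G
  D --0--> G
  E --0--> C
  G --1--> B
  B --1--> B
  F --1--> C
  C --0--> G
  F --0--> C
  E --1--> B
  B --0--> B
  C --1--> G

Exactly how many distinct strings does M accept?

The useful subgraph on states {C, F, G} is acyclic, so L(M) is finite; the longest accepting path visits 3 useful states, giving maximum string length 2.
Counting accepting paths from F by length: 1 of length 0, 2 of length 1, 4 of length 2. Total 7.

7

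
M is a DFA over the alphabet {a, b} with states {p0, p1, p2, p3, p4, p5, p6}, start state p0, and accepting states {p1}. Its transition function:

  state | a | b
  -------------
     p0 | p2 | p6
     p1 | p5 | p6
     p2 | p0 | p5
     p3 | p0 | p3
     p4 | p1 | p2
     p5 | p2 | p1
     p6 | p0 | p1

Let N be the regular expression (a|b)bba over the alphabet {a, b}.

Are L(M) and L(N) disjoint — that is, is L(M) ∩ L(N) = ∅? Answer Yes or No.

Yes

Converting the expression N to a DFA (subset construction, then merging equivalent states) gives the minimal DFA with states {n0, n1, n2, n3, n4, n5}, start state n0, accepting states {n5} and transitions n0: a→n1, b→n1; n1: a→n2, b→n3; n2: a→n2, b→n2; n3: a→n2, b→n4; n4: a→n5, b→n2; n5: a→n2, b→n2.
Exploring the product automaton M × N from the start pair (p0, n0), following both machines on each input symbol, reaches 14 state pairs: (p0, n0), (p2, n1), (p6, n1), (p0, n2), (p5, n3), (p1, n3), (p2, n2), (p6, n2), (p1, n4), (p5, n2), (p6, n4), (p1, n2), (p5, n5), (p0, n5).
M accepts in {p1} and N accepts in {n5}; no reachable pair has both components accepting, so no string drives both machines to acceptance simultaneously and L(M) ∩ L(N) = ∅.
So no string is accepted by both, and the intersection is empty.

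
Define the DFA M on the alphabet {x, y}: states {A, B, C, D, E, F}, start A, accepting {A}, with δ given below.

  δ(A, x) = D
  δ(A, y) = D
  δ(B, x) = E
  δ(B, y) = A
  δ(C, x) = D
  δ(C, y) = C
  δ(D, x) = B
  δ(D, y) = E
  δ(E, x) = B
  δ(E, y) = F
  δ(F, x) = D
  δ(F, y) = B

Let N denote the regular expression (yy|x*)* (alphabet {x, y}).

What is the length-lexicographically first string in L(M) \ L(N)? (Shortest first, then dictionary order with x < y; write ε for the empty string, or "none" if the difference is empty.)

The string xxy is accepted by M but not by N.
No shorter string lies in the difference, and xxy is the lexicographically first length-3 string in L(M) \ L(N).

xxy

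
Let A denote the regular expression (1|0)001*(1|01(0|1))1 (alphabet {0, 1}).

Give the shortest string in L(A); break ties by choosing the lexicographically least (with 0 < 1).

By inspection of the expression, no string of length less than 5 matches, and 00011 is the lexicographically first match of length 5.

00011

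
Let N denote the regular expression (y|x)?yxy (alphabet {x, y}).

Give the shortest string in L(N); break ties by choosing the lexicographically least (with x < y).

yxy

By inspection of the expression, no string of length less than 3 matches, and yxy is the lexicographically first match of length 3.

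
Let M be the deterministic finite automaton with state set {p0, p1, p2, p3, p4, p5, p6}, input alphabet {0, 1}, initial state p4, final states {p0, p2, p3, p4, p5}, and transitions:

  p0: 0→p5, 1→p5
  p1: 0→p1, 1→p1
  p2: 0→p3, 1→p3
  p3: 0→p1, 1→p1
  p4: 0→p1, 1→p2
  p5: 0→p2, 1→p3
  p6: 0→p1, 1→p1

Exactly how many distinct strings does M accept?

4

The useful subgraph on states {p2, p3, p4} is acyclic, so L(M) is finite; the longest accepting path visits 3 useful states, giving maximum string length 2.
Counting accepting paths from p4 by length: 1 of length 0, 1 of length 1, 2 of length 2. Total 4.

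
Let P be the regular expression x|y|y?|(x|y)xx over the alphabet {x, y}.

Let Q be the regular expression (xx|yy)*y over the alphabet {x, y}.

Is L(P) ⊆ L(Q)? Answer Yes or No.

The empty string ε is in L(P) but not in L(Q).
So L(P) ⊄ L(Q).

No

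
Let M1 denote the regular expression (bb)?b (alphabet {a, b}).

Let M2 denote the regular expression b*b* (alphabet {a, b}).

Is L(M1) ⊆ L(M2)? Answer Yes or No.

Converting the expression M1 to a DFA (subset construction, then merging equivalent states) gives the minimal DFA with states {r0, r1, r2, r3, r4}, start state r0, accepting states {r2, r4} and transitions r0: a→r1, b→r2; r1: a→r1, b→r1; r2: a→r1, b→r3; r3: a→r1, b→r4; r4: a→r1, b→r1.
Converting the expression M2 to a DFA (subset construction, then merging equivalent states) gives the minimal DFA with states {t0, t1}, start state t0, accepting states {t0} and transitions t0: a→t1, b→t0; t1: a→t1, b→t1.
Exploring the product automaton M1 × M2 from the start pair (r0, t0), following both machines on each input symbol, reaches 6 state pairs: (r0, t0), (r1, t1), (r2, t0), (r3, t0), (r4, t0), (r1, t0).
M1 accepts in {r2, r4} and M2 accepts in {t0}. The reachable pairs whose M1-component is accepting are (r2, t0), (r4, t0); in each of them the M2-component is accepting too, so the product for L(M1) \ L(M2) (M1-component accepting, M2-component rejecting) has no reachable accepting pair and the difference is empty.
Hence every string in L(M1) is also in L(M2).

Yes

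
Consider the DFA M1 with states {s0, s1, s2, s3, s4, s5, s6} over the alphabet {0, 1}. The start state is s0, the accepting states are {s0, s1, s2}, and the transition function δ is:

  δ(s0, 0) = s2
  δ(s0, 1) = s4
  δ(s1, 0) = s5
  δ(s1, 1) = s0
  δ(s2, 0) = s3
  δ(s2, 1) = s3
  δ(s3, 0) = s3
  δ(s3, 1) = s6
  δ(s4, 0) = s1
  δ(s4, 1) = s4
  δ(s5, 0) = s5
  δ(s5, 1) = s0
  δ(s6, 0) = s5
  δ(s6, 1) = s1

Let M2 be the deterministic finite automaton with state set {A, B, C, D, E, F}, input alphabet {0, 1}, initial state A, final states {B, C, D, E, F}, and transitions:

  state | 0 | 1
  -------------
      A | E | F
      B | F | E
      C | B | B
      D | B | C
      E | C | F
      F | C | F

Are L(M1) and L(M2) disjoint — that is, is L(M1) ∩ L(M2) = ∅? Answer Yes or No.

The string 0 is accepted by both M1 and M2.
Hence L(M1) ∩ L(M2) ≠ ∅.

No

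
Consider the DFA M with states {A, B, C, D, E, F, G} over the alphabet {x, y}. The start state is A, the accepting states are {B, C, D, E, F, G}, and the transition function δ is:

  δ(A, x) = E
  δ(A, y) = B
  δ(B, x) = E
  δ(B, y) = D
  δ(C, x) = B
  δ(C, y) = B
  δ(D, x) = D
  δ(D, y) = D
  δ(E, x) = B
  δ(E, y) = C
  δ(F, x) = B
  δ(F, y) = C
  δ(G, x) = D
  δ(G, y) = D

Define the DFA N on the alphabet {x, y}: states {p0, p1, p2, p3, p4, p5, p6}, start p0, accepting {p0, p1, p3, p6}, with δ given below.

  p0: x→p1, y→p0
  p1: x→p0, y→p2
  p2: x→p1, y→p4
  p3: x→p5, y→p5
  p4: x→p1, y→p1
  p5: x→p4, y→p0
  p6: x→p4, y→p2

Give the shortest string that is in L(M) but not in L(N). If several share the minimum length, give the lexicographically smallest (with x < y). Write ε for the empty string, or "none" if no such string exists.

xy

The string xy is accepted by M but not by N.
No shorter string lies in the difference, and xy is the lexicographically first length-2 string in L(M) \ L(N).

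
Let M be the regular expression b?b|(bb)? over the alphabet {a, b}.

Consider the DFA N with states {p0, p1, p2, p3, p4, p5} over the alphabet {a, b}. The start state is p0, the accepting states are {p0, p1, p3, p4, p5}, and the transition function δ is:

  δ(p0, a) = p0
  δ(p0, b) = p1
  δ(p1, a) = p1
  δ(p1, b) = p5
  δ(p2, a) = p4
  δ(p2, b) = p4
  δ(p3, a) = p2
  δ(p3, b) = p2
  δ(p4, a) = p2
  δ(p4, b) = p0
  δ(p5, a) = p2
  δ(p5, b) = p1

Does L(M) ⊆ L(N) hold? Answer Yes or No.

Converting the expression M to a DFA (subset construction, then merging equivalent states) gives the minimal DFA with states {m0, m1, m2, m3}, start state m0, accepting states {m0, m2, m3} and transitions m0: a→m1, b→m2; m1: a→m1, b→m1; m2: a→m1, b→m3; m3: a→m1, b→m1.
Exploring the product automaton M × N from the start pair (m0, p0), following both machines on each input symbol, reaches 8 state pairs: (m0, p0), (m1, p0), (m2, p1), (m1, p1), (m3, p5), (m1, p5), (m1, p2), (m1, p4).
M accepts in {m0, m2, m3} and N accepts in {p0, p1, p3, p4, p5}. The reachable pairs whose M-component is accepting are (m0, p0), (m2, p1), (m3, p5); in each of them the N-component is accepting too, so the product for L(M) \ L(N) (M-component accepting, N-component rejecting) has no reachable accepting pair and the difference is empty.
Hence every string in L(M) is also in L(N).

Yes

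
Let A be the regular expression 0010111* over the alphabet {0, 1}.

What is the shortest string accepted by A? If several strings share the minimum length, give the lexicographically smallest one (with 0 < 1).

001011

By inspection of the expression, no string of length less than 6 matches, and 001011 is the lexicographically first match of length 6.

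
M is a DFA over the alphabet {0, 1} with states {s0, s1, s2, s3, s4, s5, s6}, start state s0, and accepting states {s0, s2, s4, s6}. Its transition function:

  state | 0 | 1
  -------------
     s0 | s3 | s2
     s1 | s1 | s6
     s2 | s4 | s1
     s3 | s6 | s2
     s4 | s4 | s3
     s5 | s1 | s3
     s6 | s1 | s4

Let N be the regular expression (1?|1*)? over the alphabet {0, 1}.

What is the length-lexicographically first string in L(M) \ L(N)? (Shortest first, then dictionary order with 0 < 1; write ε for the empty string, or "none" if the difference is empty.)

00

The string 00 is accepted by M but not by N.
No shorter string lies in the difference, and 00 is the lexicographically first length-2 string in L(M) \ L(N).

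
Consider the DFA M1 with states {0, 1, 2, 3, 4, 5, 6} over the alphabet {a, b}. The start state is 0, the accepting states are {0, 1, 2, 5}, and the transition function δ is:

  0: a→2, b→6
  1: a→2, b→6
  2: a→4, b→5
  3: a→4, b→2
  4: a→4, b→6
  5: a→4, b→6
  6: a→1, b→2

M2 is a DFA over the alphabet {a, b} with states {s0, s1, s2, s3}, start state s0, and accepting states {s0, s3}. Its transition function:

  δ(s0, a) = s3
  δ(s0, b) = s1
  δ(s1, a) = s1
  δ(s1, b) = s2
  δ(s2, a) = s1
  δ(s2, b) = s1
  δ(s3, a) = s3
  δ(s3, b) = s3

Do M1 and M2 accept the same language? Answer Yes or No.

No

The string ba is accepted by M1 but rejected by M2.
So L(M1) ≠ L(M2).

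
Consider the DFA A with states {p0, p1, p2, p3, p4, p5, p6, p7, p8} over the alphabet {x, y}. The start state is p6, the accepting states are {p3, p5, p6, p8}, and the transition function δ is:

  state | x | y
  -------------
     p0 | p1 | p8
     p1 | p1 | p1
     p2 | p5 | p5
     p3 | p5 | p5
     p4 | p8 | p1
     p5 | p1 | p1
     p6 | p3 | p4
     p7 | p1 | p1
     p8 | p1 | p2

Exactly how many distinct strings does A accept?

7

The useful subgraph on states {p2, p3, p4, p5, p6, p8} is acyclic, so L(A) is finite; the longest accepting path visits 5 useful states, giving maximum string length 4.
Counting accepting paths from p6 by length: 1 of length 0, 1 of length 1, 3 of length 2, 2 of length 4. Total 7.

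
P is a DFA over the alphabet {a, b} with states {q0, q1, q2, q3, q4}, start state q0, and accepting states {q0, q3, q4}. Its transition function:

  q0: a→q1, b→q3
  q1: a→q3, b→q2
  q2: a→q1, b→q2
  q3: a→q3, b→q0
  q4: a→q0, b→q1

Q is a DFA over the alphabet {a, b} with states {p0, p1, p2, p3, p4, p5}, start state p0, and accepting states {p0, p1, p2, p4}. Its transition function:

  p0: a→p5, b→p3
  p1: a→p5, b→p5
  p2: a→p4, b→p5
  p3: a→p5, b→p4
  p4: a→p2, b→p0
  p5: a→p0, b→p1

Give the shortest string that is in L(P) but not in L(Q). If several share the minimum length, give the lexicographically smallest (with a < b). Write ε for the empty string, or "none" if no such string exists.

The string b is accepted by P but not by Q.
No shorter string lies in the difference, and b is the lexicographically first length-1 string in L(P) \ L(Q).

b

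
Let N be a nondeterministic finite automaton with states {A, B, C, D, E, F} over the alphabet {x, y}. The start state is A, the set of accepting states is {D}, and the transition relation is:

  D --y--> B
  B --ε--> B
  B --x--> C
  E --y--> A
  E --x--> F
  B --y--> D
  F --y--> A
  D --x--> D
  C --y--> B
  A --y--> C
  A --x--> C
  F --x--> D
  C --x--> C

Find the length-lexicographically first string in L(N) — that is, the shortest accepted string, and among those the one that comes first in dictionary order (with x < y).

xyy

A breadth-first search from A reaches an accepting state first via the path A → C → B → D on input xyy.
No string of length < 3 is accepted (BFS exhausts all shorter strings without reaching an accepting state), and xyy is the lexicographically least accepting string of length 3.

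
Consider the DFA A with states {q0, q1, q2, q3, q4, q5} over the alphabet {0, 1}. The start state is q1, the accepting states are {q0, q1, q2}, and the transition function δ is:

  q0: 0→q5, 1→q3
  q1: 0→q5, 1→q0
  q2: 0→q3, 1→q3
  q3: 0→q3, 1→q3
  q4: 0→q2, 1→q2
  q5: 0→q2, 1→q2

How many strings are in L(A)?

6

The useful subgraph on states {q0, q1, q2, q5} is acyclic, so L(A) is finite; the longest accepting path visits 4 useful states, giving maximum string length 3.
Counting accepting paths from q1 by length: 1 of length 0, 1 of length 1, 2 of length 2, 2 of length 3. Total 6.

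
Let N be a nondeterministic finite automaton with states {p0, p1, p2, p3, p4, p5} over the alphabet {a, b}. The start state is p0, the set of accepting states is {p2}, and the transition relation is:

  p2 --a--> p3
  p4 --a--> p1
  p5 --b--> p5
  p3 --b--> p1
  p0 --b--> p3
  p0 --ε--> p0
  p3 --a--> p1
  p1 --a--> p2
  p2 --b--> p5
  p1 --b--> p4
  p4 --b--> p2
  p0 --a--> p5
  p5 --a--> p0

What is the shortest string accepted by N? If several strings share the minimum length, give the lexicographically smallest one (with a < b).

baa

A breadth-first search from p0 reaches an accepting state first via the path p0 → p3 → p1 → p2 on input baa.
No string of length < 3 is accepted (BFS exhausts all shorter strings without reaching an accepting state), and baa is the lexicographically least accepting string of length 3.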